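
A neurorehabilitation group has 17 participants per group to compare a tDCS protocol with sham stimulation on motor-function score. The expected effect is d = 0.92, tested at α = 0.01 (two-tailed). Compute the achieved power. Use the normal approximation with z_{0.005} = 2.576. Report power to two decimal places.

power ≈ 0.54

For two equal groups, power = Φ(d·√(n/2) − z_{α/2}).
d·√(n/2) = 0.92 × √(17/2) = 0.92 × 2.915 = 2.682.
z_β = 2.682 − 2.576 = 0.106.
Power = Φ(0.106) = 0.542.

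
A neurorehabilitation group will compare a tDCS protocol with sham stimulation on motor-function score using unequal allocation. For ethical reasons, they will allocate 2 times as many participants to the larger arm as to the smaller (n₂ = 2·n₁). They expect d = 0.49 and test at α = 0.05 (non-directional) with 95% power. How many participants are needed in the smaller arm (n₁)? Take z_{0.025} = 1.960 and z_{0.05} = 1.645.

With allocation ratio k = n₂/n₁ = 2, Var(x̄₁−x̄₂) = σ²(1/n₁ + 1/(k·n₁)) = σ²·(k+1)/(k·n₁).
So n₁ = (1 + 1/k)·((z_{α/2} + z_β)/d)² = 1.500 × (3.605/0.49)².
n₁ = 1.500 × 54.13 = 81.2.
Round up: n₁ = 82, giving n₂ = 2 × 82 = 164.

n₁ = 82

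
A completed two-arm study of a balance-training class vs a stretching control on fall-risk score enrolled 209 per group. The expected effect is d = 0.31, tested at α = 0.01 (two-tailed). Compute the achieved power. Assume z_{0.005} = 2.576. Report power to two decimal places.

power ≈ 0.72

For two equal groups, power = Φ(d·√(n/2) − z_{α/2}).
d·√(n/2) = 0.31 × √(209/2) = 0.31 × 10.223 = 3.169.
z_β = 3.169 − 2.576 = 0.593.
Power = Φ(0.593) = 0.723.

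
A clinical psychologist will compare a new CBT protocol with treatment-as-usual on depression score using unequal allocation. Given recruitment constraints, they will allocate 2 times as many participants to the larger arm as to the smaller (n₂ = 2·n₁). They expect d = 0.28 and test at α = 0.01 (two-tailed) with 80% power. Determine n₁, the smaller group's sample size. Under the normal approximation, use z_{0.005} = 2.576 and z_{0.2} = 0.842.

n₁ = 224

With allocation ratio k = n₂/n₁ = 2, Var(x̄₁−x̄₂) = σ²(1/n₁ + 1/(k·n₁)) = σ²·(k+1)/(k·n₁).
So n₁ = (1 + 1/k)·((z_{α/2} + z_β)/d)² = 1.500 × (3.418/0.28)².
n₁ = 1.500 × 149.01 = 223.5.
Round up: n₁ = 224, giving n₂ = 2 × 224 = 448.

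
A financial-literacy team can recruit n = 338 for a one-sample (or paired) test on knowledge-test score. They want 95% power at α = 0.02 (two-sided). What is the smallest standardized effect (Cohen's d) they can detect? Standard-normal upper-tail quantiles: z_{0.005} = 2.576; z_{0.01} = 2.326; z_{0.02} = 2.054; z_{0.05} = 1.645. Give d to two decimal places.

d_min ≈ 0.22

For a single sample (or paired design) of n = 338: d_min = (z_{α/2} + z_β)/√n.
z-sum = 2.326 + 1.645 = 3.971.
d_min = 3.971 / √338 = 3.971 / 18.385 = 0.216.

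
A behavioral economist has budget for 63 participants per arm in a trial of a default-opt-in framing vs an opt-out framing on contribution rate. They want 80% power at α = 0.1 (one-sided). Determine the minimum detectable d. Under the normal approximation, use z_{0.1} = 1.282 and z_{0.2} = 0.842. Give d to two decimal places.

d_min ≈ 0.38

For two independent groups of n = 63 each: d_min = (z_{α} + z_β)·√(2/n).
z-sum = 1.282 + 0.842 = 2.124.
d_min = 2.124 × √(2/63) = 2.124 × 0.1782 = 0.378.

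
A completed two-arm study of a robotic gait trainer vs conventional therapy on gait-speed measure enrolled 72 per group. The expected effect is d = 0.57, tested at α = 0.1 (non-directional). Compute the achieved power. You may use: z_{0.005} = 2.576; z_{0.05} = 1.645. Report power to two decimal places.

For two equal groups, power = Φ(d·√(n/2) − z_{α/2}).
d·√(n/2) = 0.57 × √(72/2) = 0.57 × 6.000 = 3.420.
z_β = 3.420 − 1.645 = 1.775.
Power = Φ(1.775) = 0.962.

power ≈ 0.96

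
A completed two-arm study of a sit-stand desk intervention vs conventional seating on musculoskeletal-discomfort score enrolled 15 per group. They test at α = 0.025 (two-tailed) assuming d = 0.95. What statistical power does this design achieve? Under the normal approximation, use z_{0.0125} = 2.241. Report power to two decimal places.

For two equal groups, power = Φ(d·√(n/2) − z_{α/2}).
d·√(n/2) = 0.95 × √(15/2) = 0.95 × 2.739 = 2.602.
z_β = 2.602 − 2.241 = 0.361.
Power = Φ(0.361) = 0.641.

power ≈ 0.64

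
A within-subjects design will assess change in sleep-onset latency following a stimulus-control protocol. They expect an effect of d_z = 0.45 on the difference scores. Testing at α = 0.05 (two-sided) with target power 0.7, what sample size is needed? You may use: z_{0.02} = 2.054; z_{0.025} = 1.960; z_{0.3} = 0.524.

For a paired (one-sample on differences) test: n = ((z_{α/2} + z_β) / d)².
z_{α/2} + z_β = 1.960 + 0.524 = 2.484.
n = (2.484 / 0.45)² = 5.520² = 30.47.
Round up.

n = 31 pairs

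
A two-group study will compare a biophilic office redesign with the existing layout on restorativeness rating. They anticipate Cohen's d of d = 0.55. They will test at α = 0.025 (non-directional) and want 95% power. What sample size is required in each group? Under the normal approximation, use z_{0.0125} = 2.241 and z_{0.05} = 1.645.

For two independent groups with equal n: n = 2·((z_{α/2} + z_β) / d)².
z_{α/2} + z_β = 2.241 + 1.645 = 3.886.
n = 2 × (3.886 / 0.55)² = 2 × 7.065² = 2 × 49.92 = 99.8.
Round up to the next whole participant.

n = 100 per group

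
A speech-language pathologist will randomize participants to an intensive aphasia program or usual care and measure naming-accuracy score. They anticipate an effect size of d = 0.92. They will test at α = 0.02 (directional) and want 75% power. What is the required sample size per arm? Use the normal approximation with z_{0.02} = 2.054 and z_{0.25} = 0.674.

For two independent groups with equal n: n = 2·((z_{α} + z_β) / d)².
z_{α} + z_β = 2.054 + 0.674 = 2.728.
n = 2 × (2.728 / 0.92)² = 2 × 2.965² = 2 × 8.79 = 17.6.
Round up to the next whole participant.

n = 18 per group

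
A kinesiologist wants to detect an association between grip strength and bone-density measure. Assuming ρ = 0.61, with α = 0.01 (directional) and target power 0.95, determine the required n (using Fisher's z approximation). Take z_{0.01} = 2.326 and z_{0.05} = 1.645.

Fisher's z: C = ½·ln((1+r)/(1−r)) = ½·ln(4.1282) = 0.7089.
n = ((z_{α} + z_β)/C)² + 3.
(2.326 + 1.645) / 0.7089 = 3.971 / 0.7089 = 5.602.
n = 5.602² + 3 = 31.38 + 3 = 34.4.
Round up.

n = 35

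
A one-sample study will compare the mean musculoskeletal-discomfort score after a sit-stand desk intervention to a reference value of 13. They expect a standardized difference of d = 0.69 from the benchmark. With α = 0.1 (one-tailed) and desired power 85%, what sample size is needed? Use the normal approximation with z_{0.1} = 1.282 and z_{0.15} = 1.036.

For a one-sample test: n = ((z_{α} + z_β) / d)².
z_{α} + z_β = 1.282 + 1.036 = 2.318.
n = (2.318 / 0.69)² = 3.359² = 11.29.
Round up.

n = 12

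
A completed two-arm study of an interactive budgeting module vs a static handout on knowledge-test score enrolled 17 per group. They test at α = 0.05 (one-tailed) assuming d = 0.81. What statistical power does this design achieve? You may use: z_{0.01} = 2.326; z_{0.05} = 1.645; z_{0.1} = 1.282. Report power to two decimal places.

For two equal groups, power = Φ(d·√(n/2) − z_{α}).
d·√(n/2) = 0.81 × √(17/2) = 0.81 × 2.915 = 2.362.
z_β = 2.362 − 1.645 = 0.717.
Power = Φ(0.717) = 0.763.

power ≈ 0.76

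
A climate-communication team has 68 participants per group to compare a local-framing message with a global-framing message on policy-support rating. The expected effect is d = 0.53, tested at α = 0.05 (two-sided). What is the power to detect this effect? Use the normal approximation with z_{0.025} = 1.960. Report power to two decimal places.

For two equal groups, power = Φ(d·√(n/2) − z_{α/2}).
d·√(n/2) = 0.53 × √(68/2) = 0.53 × 5.831 = 3.090.
z_β = 3.090 − 1.960 = 1.130.
Power = Φ(1.130) = 0.871.

power ≈ 0.87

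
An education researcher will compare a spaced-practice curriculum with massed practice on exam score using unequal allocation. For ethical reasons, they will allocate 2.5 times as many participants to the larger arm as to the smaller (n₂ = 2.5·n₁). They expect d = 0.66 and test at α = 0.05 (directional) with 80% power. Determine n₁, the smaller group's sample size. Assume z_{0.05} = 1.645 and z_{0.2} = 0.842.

n₁ = 20

With allocation ratio k = n₂/n₁ = 2.5, Var(x̄₁−x̄₂) = σ²(1/n₁ + 1/(k·n₁)) = σ²·(k+1)/(k·n₁).
So n₁ = (1 + 1/k)·((z_{α} + z_β)/d)² = 1.400 × (2.487/0.66)².
n₁ = 1.400 × 14.20 = 19.9.
Round up: n₁ = 20, giving n₂ = 2.5 × 20 = 50.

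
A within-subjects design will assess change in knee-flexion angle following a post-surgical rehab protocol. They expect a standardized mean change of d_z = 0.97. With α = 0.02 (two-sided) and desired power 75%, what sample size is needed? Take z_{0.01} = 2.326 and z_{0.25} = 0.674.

For a paired (one-sample on differences) test: n = ((z_{α/2} + z_β) / d)².
z_{α/2} + z_β = 2.326 + 0.674 = 3.000.
n = (3.000 / 0.97)² = 3.093² = 9.57.
Round up.

n = 10 pairs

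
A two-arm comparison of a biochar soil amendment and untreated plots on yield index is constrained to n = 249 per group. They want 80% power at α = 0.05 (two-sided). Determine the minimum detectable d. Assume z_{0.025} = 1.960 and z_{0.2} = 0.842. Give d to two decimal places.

d_min ≈ 0.25

For two independent groups of n = 249 each: d_min = (z_{α/2} + z_β)·√(2/n).
z-sum = 1.960 + 0.842 = 2.802.
d_min = 2.802 × √(2/249) = 2.802 × 0.0896 = 0.251.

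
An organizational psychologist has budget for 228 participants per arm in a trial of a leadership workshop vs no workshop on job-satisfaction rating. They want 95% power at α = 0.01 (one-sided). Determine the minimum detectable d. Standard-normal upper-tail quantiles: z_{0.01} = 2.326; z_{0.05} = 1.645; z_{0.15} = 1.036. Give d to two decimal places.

d_min ≈ 0.37

For two independent groups of n = 228 each: d_min = (z_{α} + z_β)·√(2/n).
z-sum = 2.326 + 1.645 = 3.971.
d_min = 3.971 × √(2/228) = 3.971 × 0.0937 = 0.372.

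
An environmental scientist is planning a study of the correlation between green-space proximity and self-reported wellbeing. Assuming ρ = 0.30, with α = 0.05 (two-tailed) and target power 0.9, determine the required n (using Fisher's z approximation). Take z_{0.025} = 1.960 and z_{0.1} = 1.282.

n = 113

Fisher's z: C = ½·ln((1+r)/(1−r)) = ½·ln(1.8571) = 0.3095.
n = ((z_{α/2} + z_β)/C)² + 3.
(1.960 + 1.282) / 0.3095 = 3.242 / 0.3095 = 10.475.
n = 10.475² + 3 = 109.72 + 3 = 112.7.
Round up.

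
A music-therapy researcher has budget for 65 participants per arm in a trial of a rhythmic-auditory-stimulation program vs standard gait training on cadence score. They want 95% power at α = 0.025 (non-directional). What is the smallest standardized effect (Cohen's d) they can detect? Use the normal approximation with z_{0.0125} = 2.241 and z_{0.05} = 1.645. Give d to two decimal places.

For two independent groups of n = 65 each: d_min = (z_{α/2} + z_β)·√(2/n).
z-sum = 2.241 + 1.645 = 3.886.
d_min = 3.886 × √(2/65) = 3.886 × 0.1754 = 0.682.

d_min ≈ 0.68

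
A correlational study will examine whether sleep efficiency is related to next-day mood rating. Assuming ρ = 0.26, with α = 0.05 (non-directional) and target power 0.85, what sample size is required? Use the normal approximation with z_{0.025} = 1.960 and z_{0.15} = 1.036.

n = 130

Fisher's z: C = ½·ln((1+r)/(1−r)) = ½·ln(1.7027) = 0.2661.
n = ((z_{α/2} + z_β)/C)² + 3.
(1.960 + 1.036) / 0.2661 = 2.996 / 0.2661 = 11.259.
n = 11.259² + 3 = 126.76 + 3 = 129.8.
Round up.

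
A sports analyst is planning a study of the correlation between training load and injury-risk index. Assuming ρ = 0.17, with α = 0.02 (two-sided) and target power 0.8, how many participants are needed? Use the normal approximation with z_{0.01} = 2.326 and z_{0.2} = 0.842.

Fisher's z: C = ½·ln((1+r)/(1−r)) = ½·ln(1.4096) = 0.1717.
n = ((z_{α/2} + z_β)/C)² + 3.
(2.326 + 0.842) / 0.1717 = 3.168 / 0.1717 = 18.451.
n = 18.451² + 3 = 340.43 + 3 = 343.4.
Round up.

n = 344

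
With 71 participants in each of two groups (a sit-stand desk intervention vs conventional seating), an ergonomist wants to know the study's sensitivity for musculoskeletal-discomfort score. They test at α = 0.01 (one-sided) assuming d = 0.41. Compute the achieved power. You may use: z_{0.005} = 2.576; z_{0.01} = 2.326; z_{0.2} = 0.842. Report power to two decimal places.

For two equal groups, power = Φ(d·√(n/2) − z_{α}).
d·√(n/2) = 0.41 × √(71/2) = 0.41 × 5.958 = 2.443.
z_β = 2.443 − 2.326 = 0.117.
Power = Φ(0.117) = 0.547.

power ≈ 0.55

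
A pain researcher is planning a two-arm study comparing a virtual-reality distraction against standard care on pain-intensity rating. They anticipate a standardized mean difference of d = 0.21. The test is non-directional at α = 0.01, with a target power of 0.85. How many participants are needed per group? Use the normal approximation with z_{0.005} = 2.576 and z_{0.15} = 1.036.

n = 592 per group

For two independent groups with equal n: n = 2·((z_{α/2} + z_β) / d)².
z_{α/2} + z_β = 2.576 + 1.036 = 3.612.
n = 2 × (3.612 / 0.21)² = 2 × 17.200² = 2 × 295.84 = 591.7.
Round up to the next whole participant.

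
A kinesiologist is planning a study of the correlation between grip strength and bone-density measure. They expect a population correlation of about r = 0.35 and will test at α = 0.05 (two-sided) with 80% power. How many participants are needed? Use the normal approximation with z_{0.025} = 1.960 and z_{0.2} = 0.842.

Fisher's z: C = ½·ln((1+r)/(1−r)) = ½·ln(2.0769) = 0.3654.
n = ((z_{α/2} + z_β)/C)² + 3.
(1.960 + 0.842) / 0.3654 = 2.802 / 0.3654 = 7.668.
n = 7.668² + 3 = 58.80 + 3 = 61.8.
Round up.

n = 62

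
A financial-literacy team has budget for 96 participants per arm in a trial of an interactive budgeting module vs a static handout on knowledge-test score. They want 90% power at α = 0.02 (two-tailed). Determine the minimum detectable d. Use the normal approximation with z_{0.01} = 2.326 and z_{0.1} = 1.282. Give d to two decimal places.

For two independent groups of n = 96 each: d_min = (z_{α/2} + z_β)·√(2/n).
z-sum = 2.326 + 1.282 = 3.608.
d_min = 3.608 × √(2/96) = 3.608 × 0.1443 = 0.521.

d_min ≈ 0.52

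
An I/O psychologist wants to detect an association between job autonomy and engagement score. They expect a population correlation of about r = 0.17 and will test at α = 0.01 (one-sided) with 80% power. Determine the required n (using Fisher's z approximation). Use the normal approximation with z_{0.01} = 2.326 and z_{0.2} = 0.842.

n = 344

Fisher's z: C = ½·ln((1+r)/(1−r)) = ½·ln(1.4096) = 0.1717.
n = ((z_{α} + z_β)/C)² + 3.
(2.326 + 0.842) / 0.1717 = 3.168 / 0.1717 = 18.451.
n = 18.451² + 3 = 340.43 + 3 = 343.4.
Round up.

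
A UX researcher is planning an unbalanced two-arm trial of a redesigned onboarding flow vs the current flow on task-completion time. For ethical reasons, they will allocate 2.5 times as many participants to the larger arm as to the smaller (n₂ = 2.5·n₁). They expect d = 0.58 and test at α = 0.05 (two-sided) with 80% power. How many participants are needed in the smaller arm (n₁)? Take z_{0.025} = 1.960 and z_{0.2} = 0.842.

n₁ = 33

With allocation ratio k = n₂/n₁ = 2.5, Var(x̄₁−x̄₂) = σ²(1/n₁ + 1/(k·n₁)) = σ²·(k+1)/(k·n₁).
So n₁ = (1 + 1/k)·((z_{α/2} + z_β)/d)² = 1.400 × (2.802/0.58)².
n₁ = 1.400 × 23.34 = 32.7.
Round up: n₁ = 33, giving n₂ = ⌈2.5 × 33⌉ = ⌈82.5⌉ = 83.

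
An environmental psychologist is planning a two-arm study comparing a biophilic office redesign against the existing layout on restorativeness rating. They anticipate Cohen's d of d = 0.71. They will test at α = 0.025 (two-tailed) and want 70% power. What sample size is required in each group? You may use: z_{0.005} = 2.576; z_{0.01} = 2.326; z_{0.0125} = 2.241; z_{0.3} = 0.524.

For two independent groups with equal n: n = 2·((z_{α/2} + z_β) / d)².
z_{α/2} + z_β = 2.241 + 0.524 = 2.765.
n = 2 × (2.765 / 0.71)² = 2 × 3.894² = 2 × 15.17 = 30.3.
Round up to the next whole participant.

n = 31 per group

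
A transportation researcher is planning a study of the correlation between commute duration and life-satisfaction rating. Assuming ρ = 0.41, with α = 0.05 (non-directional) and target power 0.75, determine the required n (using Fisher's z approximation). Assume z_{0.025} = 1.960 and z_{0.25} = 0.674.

n = 40

Fisher's z: C = ½·ln((1+r)/(1−r)) = ½·ln(2.3898) = 0.4356.
n = ((z_{α/2} + z_β)/C)² + 3.
(1.960 + 0.674) / 0.4356 = 2.634 / 0.4356 = 6.047.
n = 6.047² + 3 = 36.56 + 3 = 39.6.
Round up.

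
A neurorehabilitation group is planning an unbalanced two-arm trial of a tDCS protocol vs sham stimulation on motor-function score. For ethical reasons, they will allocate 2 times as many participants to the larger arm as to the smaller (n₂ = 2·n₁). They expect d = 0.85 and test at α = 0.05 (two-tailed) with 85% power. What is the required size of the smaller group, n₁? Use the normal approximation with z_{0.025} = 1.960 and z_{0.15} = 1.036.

With allocation ratio k = n₂/n₁ = 2, Var(x̄₁−x̄₂) = σ²(1/n₁ + 1/(k·n₁)) = σ²·(k+1)/(k·n₁).
So n₁ = (1 + 1/k)·((z_{α/2} + z_β)/d)² = 1.500 × (2.996/0.85)².
n₁ = 1.500 × 12.42 = 18.6.
Round up: n₁ = 19, giving n₂ = 2 × 19 = 38.

n₁ = 19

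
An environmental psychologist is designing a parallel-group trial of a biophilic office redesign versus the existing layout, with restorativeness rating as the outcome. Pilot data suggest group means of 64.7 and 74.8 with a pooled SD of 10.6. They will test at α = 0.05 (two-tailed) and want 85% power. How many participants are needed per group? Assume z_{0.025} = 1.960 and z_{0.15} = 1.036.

Cohen's d = |M₁ − M₂| / SD_pooled = |64.7 − 74.8| / 10.6 = 10.1 / 10.6 = 0.953.
For two independent groups with equal n: n = 2·((z_{α/2} + z_β) / d)².
z_{α/2} + z_β = 1.960 + 1.036 = 2.996.
n = 2 × (2.996 / 0.953)² = 2 × 3.144² = 2 × 9.88 = 19.8.
Round up to the next whole participant.

n = 20 per group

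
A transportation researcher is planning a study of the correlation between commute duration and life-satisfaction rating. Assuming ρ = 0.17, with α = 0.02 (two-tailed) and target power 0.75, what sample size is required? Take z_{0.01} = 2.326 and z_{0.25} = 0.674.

Fisher's z: C = ½·ln((1+r)/(1−r)) = ½·ln(1.4096) = 0.1717.
n = ((z_{α/2} + z_β)/C)² + 3.
(2.326 + 0.674) / 0.1717 = 3.000 / 0.1717 = 17.472.
n = 17.472² + 3 = 305.28 + 3 = 308.3.
Round up.

n = 309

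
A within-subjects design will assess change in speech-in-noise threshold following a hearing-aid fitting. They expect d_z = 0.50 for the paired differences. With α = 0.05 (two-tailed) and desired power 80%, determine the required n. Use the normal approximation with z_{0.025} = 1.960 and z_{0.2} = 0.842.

n = 32 pairs

For a paired (one-sample on differences) test: n = ((z_{α/2} + z_β) / d)².
z_{α/2} + z_β = 1.960 + 0.842 = 2.802.
n = (2.802 / 0.50)² = 5.604² = 31.40.
Round up.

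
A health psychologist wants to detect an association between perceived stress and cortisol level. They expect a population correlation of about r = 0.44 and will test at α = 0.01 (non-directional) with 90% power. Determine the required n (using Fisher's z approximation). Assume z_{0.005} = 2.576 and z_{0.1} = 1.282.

Fisher's z: C = ½·ln((1+r)/(1−r)) = ½·ln(2.5714) = 0.4722.
n = ((z_{α/2} + z_β)/C)² + 3.
(2.576 + 1.282) / 0.4722 = 3.858 / 0.4722 = 8.170.
n = 8.170² + 3 = 66.75 + 3 = 69.8.
Round up.

n = 70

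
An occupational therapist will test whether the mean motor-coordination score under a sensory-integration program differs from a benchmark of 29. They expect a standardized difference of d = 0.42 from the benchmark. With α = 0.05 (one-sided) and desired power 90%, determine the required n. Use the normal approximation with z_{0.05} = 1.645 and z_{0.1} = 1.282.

n = 49

For a one-sample test: n = ((z_{α} + z_β) / d)².
z_{α} + z_β = 1.645 + 1.282 = 2.927.
n = (2.927 / 0.42)² = 6.969² = 48.57.
Round up.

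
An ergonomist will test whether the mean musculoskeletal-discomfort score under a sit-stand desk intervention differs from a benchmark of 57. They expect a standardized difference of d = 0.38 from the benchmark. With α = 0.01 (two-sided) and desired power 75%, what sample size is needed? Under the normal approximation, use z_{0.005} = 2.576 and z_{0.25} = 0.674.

For a one-sample test: n = ((z_{α/2} + z_β) / d)².
z_{α/2} + z_β = 2.576 + 0.674 = 3.250.
n = (3.250 / 0.38)² = 8.553² = 73.15.
Round up.

n = 74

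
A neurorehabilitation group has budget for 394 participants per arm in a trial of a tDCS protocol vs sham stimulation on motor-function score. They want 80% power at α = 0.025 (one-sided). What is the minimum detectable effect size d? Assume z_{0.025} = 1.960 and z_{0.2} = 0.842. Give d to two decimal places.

For two independent groups of n = 394 each: d_min = (z_{α} + z_β)·√(2/n).
z-sum = 1.960 + 0.842 = 2.802.
d_min = 2.802 × √(2/394) = 2.802 × 0.0712 = 0.200.

d_min ≈ 0.20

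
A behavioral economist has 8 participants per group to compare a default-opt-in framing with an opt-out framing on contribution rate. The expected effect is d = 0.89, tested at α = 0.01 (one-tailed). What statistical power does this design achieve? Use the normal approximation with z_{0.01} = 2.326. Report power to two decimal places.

For two equal groups, power = Φ(d·√(n/2) − z_{α}).
d·√(n/2) = 0.89 × √(8/2) = 0.89 × 2.000 = 1.780.
z_β = 1.780 − 2.326 = -0.546.
Power = Φ(-0.546) = 0.293.

power ≈ 0.29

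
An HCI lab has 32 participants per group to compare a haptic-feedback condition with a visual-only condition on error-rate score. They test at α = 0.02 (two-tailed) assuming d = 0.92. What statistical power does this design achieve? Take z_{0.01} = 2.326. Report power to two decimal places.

power ≈ 0.91

For two equal groups, power = Φ(d·√(n/2) − z_{α/2}).
d·√(n/2) = 0.92 × √(32/2) = 0.92 × 4.000 = 3.680.
z_β = 3.680 − 2.326 = 1.354.
Power = Φ(1.354) = 0.912.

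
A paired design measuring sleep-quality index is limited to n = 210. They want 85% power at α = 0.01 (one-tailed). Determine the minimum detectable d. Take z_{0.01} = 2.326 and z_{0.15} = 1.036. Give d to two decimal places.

d_min ≈ 0.23

For a single sample (or paired design) of n = 210: d_min = (z_{α} + z_β)/√n.
z-sum = 2.326 + 1.036 = 3.362.
d_min = 3.362 / √210 = 3.362 / 14.491 = 0.232.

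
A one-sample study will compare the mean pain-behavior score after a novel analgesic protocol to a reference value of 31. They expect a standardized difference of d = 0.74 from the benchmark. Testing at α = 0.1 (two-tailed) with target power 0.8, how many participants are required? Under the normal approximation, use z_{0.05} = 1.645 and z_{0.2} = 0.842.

For a one-sample test: n = ((z_{α/2} + z_β) / d)².
z_{α/2} + z_β = 1.645 + 0.842 = 2.487.
n = (2.487 / 0.74)² = 3.361² = 11.30.
Round up.

n = 12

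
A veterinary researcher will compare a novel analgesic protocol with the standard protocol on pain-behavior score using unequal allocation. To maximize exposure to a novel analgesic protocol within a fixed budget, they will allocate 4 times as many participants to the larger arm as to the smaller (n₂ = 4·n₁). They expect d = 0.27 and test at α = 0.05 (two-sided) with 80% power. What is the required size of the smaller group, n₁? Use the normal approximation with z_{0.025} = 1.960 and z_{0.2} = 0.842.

With allocation ratio k = n₂/n₁ = 4, Var(x̄₁−x̄₂) = σ²(1/n₁ + 1/(k·n₁)) = σ²·(k+1)/(k·n₁).
So n₁ = (1 + 1/k)·((z_{α/2} + z_β)/d)² = 1.250 × (2.802/0.27)².
n₁ = 1.250 × 107.70 = 134.6.
Round up: n₁ = 135, giving n₂ = 4 × 135 = 540.

n₁ = 135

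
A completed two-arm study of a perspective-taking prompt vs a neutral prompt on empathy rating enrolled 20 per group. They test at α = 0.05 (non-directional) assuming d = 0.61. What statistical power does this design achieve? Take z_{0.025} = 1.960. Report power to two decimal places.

For two equal groups, power = Φ(d·√(n/2) − z_{α/2}).
d·√(n/2) = 0.61 × √(20/2) = 0.61 × 3.162 = 1.929.
z_β = 1.929 − 1.960 = -0.031.
Power = Φ(-0.031) = 0.488.

power ≈ 0.49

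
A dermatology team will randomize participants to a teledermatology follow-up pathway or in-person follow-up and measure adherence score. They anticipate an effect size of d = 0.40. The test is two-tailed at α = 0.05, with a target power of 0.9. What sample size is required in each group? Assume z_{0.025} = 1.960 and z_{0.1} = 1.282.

n = 132 per group

For two independent groups with equal n: n = 2·((z_{α/2} + z_β) / d)².
z_{α/2} + z_β = 1.960 + 1.282 = 3.242.
n = 2 × (3.242 / 0.40)² = 2 × 8.105² = 2 × 65.69 = 131.4.
Round up to the next whole participant.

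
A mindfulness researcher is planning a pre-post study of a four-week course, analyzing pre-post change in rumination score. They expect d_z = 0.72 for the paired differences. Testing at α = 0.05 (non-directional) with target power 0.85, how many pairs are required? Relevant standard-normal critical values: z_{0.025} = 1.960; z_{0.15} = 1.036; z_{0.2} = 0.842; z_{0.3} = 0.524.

For a paired (one-sample on differences) test: n = ((z_{α/2} + z_β) / d)².
z_{α/2} + z_β = 1.960 + 1.036 = 2.996.
n = (2.996 / 0.72)² = 4.161² = 17.31.
Round up.

n = 18 pairs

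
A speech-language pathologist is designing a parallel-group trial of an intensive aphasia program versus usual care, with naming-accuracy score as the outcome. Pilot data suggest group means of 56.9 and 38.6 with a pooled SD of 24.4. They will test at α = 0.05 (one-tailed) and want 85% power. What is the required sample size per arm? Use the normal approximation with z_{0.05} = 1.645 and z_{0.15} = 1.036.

Cohen's d = |M₁ − M₂| / SD_pooled = |56.9 − 38.6| / 24.4 = 18.3 / 24.4 = 0.750.
For two independent groups with equal n: n = 2·((z_{α} + z_β) / d)².
z_{α} + z_β = 1.645 + 1.036 = 2.681.
n = 2 × (2.681 / 0.750)² = 2 × 3.575² = 2 × 12.78 = 25.6.
Round up to the next whole participant.

n = 26 per group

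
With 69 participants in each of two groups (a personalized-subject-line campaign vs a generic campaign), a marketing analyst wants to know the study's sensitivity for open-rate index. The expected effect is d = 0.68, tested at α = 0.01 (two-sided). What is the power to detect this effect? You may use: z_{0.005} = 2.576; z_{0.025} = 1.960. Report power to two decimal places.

power ≈ 0.92

For two equal groups, power = Φ(d·√(n/2) − z_{α/2}).
d·√(n/2) = 0.68 × √(69/2) = 0.68 × 5.874 = 3.994.
z_β = 3.994 − 2.576 = 1.418.
Power = Φ(1.418) = 0.922.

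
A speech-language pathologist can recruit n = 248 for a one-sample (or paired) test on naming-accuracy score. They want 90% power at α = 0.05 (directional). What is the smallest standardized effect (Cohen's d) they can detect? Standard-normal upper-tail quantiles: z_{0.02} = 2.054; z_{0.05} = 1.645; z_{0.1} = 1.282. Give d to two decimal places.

d_min ≈ 0.19

For a single sample (or paired design) of n = 248: d_min = (z_{α} + z_β)/√n.
z-sum = 1.645 + 1.282 = 2.927.
d_min = 2.927 / √248 = 2.927 / 15.748 = 0.186.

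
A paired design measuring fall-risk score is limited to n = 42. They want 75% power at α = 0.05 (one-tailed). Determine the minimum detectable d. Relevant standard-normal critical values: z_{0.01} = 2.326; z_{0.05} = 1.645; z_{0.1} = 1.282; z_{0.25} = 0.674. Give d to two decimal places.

d_min ≈ 0.36

For a single sample (or paired design) of n = 42: d_min = (z_{α} + z_β)/√n.
z-sum = 1.645 + 0.674 = 2.319.
d_min = 2.319 / √42 = 2.319 / 6.481 = 0.358.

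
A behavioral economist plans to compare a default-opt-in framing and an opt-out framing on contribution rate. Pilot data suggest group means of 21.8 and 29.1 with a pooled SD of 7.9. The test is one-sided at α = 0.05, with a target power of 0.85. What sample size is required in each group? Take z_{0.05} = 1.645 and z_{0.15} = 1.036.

Cohen's d = |M₁ − M₂| / SD_pooled = |21.8 − 29.1| / 7.9 = 7.3 / 7.9 = 0.924.
For two independent groups with equal n: n = 2·((z_{α} + z_β) / d)².
z_{α} + z_β = 1.645 + 1.036 = 2.681.
n = 2 × (2.681 / 0.924)² = 2 × 2.902² = 2 × 8.42 = 16.8.
Round up to the next whole participant.

n = 17 per group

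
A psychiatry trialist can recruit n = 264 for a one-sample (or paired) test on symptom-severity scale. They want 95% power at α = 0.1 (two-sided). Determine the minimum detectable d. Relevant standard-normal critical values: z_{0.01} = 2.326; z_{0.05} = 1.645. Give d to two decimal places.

d_min ≈ 0.20

For a single sample (or paired design) of n = 264: d_min = (z_{α/2} + z_β)/√n.
z-sum = 1.645 + 1.645 = 3.290.
d_min = 3.290 / √264 = 3.290 / 16.248 = 0.202.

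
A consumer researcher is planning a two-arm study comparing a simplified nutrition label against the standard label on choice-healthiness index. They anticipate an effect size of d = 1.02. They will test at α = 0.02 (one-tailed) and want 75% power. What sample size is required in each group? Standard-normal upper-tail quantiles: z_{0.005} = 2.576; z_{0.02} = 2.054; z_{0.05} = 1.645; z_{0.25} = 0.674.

n = 15 per group

For two independent groups with equal n: n = 2·((z_{α} + z_β) / d)².
z_{α} + z_β = 2.054 + 0.674 = 2.728.
n = 2 × (2.728 / 1.02)² = 2 × 2.675² = 2 × 7.15 = 14.3.
Round up to the next whole participant.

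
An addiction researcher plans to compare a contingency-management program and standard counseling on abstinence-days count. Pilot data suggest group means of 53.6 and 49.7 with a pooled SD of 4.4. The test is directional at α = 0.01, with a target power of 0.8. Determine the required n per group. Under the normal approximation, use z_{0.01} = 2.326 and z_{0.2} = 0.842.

Cohen's d = |M₁ − M₂| / SD_pooled = |53.6 − 49.7| / 4.4 = 3.9 / 4.4 = 0.886.
For two independent groups with equal n: n = 2·((z_{α} + z_β) / d)².
z_{α} + z_β = 2.326 + 0.842 = 3.168.
n = 2 × (3.168 / 0.886)² = 2 × 3.576² = 2 × 12.79 = 25.6.
Round up to the next whole participant.

n = 26 per group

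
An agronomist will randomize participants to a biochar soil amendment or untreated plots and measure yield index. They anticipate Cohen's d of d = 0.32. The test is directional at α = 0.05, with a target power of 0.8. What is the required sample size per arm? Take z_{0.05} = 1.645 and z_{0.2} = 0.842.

For two independent groups with equal n: n = 2·((z_{α} + z_β) / d)².
z_{α} + z_β = 1.645 + 0.842 = 2.487.
n = 2 × (2.487 / 0.32)² = 2 × 7.772² = 2 × 60.40 = 120.8.
Round up to the next whole participant.

n = 121 per group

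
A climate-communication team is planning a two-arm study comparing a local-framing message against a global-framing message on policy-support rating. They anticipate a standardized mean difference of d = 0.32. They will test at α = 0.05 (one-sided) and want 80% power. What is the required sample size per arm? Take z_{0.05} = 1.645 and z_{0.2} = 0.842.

n = 121 per group

For two independent groups with equal n: n = 2·((z_{α} + z_β) / d)².
z_{α} + z_β = 1.645 + 0.842 = 2.487.
n = 2 × (2.487 / 0.32)² = 2 × 7.772² = 2 × 60.40 = 120.8.
Round up to the next whole participant.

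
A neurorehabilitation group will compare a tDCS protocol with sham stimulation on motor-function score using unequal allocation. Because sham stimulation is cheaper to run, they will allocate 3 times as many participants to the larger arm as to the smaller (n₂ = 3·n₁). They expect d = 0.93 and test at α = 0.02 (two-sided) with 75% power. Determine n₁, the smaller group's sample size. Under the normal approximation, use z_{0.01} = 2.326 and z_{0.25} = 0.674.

n₁ = 14

With allocation ratio k = n₂/n₁ = 3, Var(x̄₁−x̄₂) = σ²(1/n₁ + 1/(k·n₁)) = σ²·(k+1)/(k·n₁).
So n₁ = (1 + 1/k)·((z_{α/2} + z_β)/d)² = 1.333 × (3.000/0.93)².
n₁ = 1.333 × 10.41 = 13.9.
Round up: n₁ = 14, giving n₂ = 3 × 14 = 42.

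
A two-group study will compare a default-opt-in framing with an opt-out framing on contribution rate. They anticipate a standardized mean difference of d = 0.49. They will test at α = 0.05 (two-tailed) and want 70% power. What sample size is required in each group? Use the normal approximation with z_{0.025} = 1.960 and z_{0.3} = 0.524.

n = 52 per group

For two independent groups with equal n: n = 2·((z_{α/2} + z_β) / d)².
z_{α/2} + z_β = 1.960 + 0.524 = 2.484.
n = 2 × (2.484 / 0.49)² = 2 × 5.069² = 2 × 25.70 = 51.4.
Round up to the next whole participant.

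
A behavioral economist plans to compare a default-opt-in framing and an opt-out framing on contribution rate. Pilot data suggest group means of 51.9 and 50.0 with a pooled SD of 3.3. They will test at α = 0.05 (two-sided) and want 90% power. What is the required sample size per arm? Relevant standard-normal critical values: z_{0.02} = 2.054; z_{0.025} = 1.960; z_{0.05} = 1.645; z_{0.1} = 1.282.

n = 64 per group

Cohen's d = |M₁ − M₂| / SD_pooled = |51.9 − 50.0| / 3.3 = 1.9 / 3.3 = 0.576.
For two independent groups with equal n: n = 2·((z_{α/2} + z_β) / d)².
z_{α/2} + z_β = 1.960 + 1.282 = 3.242.
n = 2 × (3.242 / 0.576)² = 2 × 5.628² = 2 × 31.68 = 63.4.
Round up to the next whole participant.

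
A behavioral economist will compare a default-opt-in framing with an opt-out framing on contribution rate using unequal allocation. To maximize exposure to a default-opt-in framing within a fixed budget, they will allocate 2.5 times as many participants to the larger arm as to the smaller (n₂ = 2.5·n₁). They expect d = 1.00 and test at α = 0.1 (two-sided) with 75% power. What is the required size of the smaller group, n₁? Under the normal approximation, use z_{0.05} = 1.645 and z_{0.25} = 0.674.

With allocation ratio k = n₂/n₁ = 2.5, Var(x̄₁−x̄₂) = σ²(1/n₁ + 1/(k·n₁)) = σ²·(k+1)/(k·n₁).
So n₁ = (1 + 1/k)·((z_{α/2} + z_β)/d)² = 1.400 × (2.319/1.00)².
n₁ = 1.400 × 5.38 = 7.5.
Round up: n₁ = 8, giving n₂ = 2.5 × 8 = 20.

n₁ = 8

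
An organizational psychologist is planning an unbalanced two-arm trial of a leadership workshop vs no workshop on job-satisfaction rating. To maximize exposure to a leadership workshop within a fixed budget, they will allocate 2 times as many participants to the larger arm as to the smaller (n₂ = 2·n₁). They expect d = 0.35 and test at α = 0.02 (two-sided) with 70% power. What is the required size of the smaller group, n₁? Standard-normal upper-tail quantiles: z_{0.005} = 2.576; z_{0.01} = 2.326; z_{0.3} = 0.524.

With allocation ratio k = n₂/n₁ = 2, Var(x̄₁−x̄₂) = σ²(1/n₁ + 1/(k·n₁)) = σ²·(k+1)/(k·n₁).
So n₁ = (1 + 1/k)·((z_{α/2} + z_β)/d)² = 1.500 × (2.850/0.35)².
n₁ = 1.500 × 66.31 = 99.5.
Round up: n₁ = 100, giving n₂ = 2 × 100 = 200.

n₁ = 100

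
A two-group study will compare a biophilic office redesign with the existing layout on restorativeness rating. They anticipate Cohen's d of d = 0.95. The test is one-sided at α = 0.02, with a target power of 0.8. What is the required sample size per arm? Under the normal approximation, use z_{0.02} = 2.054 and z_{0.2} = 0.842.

For two independent groups with equal n: n = 2·((z_{α} + z_β) / d)².
z_{α} + z_β = 2.054 + 0.842 = 2.896.
n = 2 × (2.896 / 0.95)² = 2 × 3.048² = 2 × 9.29 = 18.6.
Round up to the next whole participant.

n = 19 per group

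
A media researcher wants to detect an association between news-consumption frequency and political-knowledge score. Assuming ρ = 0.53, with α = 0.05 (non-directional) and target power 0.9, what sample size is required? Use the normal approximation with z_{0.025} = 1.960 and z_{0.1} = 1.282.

Fisher's z: C = ½·ln((1+r)/(1−r)) = ½·ln(3.2553) = 0.5901.
n = ((z_{α/2} + z_β)/C)² + 3.
(1.960 + 1.282) / 0.5901 = 3.242 / 0.5901 = 5.494.
n = 5.494² + 3 = 30.18 + 3 = 33.2.
Round up.

n = 34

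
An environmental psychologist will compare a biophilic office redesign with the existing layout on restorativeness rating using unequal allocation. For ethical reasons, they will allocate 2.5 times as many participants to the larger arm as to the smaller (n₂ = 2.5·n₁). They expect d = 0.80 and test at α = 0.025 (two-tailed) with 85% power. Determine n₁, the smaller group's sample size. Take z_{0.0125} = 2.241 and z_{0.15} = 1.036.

n₁ = 24

With allocation ratio k = n₂/n₁ = 2.5, Var(x̄₁−x̄₂) = σ²(1/n₁ + 1/(k·n₁)) = σ²·(k+1)/(k·n₁).
So n₁ = (1 + 1/k)·((z_{α/2} + z_β)/d)² = 1.400 × (3.277/0.80)².
n₁ = 1.400 × 16.78 = 23.5.
Round up: n₁ = 24, giving n₂ = 2.5 × 24 = 60.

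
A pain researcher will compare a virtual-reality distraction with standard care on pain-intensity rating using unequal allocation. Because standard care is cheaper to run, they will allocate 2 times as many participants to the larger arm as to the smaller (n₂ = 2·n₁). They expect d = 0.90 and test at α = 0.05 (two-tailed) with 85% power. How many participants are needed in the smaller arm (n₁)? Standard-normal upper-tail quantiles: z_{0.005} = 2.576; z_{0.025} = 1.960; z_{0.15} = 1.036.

With allocation ratio k = n₂/n₁ = 2, Var(x̄₁−x̄₂) = σ²(1/n₁ + 1/(k·n₁)) = σ²·(k+1)/(k·n₁).
So n₁ = (1 + 1/k)·((z_{α/2} + z_β)/d)² = 1.500 × (2.996/0.90)².
n₁ = 1.500 × 11.08 = 16.6.
Round up: n₁ = 17, giving n₂ = 2 × 17 = 34.

n₁ = 17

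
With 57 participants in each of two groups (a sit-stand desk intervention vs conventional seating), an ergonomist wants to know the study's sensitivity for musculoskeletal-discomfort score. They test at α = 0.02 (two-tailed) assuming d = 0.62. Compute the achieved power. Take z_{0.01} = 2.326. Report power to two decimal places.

power ≈ 0.84

For two equal groups, power = Φ(d·√(n/2) − z_{α/2}).
d·√(n/2) = 0.62 × √(57/2) = 0.62 × 5.339 = 3.310.
z_β = 3.310 − 2.326 = 0.984.
Power = Φ(0.984) = 0.837.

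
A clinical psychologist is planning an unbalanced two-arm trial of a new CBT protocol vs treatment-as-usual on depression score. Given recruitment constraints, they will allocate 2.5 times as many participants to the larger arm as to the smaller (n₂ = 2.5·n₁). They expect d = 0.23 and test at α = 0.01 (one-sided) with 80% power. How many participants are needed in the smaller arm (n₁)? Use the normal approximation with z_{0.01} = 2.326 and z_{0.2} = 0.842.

With allocation ratio k = n₂/n₁ = 2.5, Var(x̄₁−x̄₂) = σ²(1/n₁ + 1/(k·n₁)) = σ²·(k+1)/(k·n₁).
So n₁ = (1 + 1/k)·((z_{α} + z_β)/d)² = 1.400 × (3.168/0.23)².
n₁ = 1.400 × 189.72 = 265.6.
Round up: n₁ = 266, giving n₂ = 2.5 × 266 = 665.

n₁ = 266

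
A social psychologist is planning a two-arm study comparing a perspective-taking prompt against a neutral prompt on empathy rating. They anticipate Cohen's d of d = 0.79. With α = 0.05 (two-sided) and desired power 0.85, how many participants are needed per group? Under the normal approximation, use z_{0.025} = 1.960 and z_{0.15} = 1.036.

For two independent groups with equal n: n = 2·((z_{α/2} + z_β) / d)².
z_{α/2} + z_β = 1.960 + 1.036 = 2.996.
n = 2 × (2.996 / 0.79)² = 2 × 3.792² = 2 × 14.38 = 28.8.
Round up to the next whole participant.

n = 29 per group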